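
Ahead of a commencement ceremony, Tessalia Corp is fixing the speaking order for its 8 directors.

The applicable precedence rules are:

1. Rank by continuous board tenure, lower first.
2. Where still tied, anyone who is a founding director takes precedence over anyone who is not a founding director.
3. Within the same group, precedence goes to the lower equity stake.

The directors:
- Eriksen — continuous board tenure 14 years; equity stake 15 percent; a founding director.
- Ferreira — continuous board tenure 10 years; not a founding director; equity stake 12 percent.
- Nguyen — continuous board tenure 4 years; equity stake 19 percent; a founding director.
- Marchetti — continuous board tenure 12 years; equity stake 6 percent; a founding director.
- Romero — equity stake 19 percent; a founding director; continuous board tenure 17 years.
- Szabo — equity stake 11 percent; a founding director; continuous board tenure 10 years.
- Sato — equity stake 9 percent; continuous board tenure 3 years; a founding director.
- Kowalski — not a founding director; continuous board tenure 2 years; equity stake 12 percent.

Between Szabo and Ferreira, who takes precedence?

By continuous board tenure (lower first): Kowalski (2 years); then Sato (3 years); then Nguyen (4 years); then Szabo and Ferreira (both 10 years); then Marchetti (12 years); then Eriksen (14 years); then Romero (17 years).
Among Szabo and Ferreira, a founding director before not a founding director: Szabo (a founding director) before Ferreira (not a founding director).
So Szabo takes precedence.

Szabo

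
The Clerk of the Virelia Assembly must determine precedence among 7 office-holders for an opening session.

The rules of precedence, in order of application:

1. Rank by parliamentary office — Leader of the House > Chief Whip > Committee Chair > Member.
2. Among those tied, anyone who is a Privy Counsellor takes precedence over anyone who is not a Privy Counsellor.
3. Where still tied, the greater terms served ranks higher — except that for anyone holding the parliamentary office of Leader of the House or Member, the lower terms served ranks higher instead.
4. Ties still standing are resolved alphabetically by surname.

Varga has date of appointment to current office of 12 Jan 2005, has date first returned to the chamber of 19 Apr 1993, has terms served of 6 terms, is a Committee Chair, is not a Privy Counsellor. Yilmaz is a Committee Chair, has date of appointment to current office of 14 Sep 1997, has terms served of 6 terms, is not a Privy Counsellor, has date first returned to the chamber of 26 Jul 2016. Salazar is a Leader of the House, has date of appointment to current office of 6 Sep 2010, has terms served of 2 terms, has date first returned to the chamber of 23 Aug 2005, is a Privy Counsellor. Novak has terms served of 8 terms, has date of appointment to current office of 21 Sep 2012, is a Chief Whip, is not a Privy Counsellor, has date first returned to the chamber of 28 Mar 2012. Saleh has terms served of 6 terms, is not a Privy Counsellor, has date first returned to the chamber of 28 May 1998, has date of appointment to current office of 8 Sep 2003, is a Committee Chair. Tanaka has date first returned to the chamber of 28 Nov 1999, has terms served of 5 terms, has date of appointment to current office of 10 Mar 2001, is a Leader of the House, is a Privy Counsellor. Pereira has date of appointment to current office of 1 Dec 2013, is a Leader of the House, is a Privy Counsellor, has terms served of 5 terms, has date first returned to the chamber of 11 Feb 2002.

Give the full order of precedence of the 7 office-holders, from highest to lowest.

Salazar, Pereira, Tanaka, Novak, Saleh, Varga, Yilmaz

By parliamentary office: Salazar, Pereira and Tanaka (Leader of the House); then Novak (Chief Whip); then Saleh, Varga and Yilmaz (Committee Chair).
Salazar, Pereira and Tanaka are each a Privy Counsellor, so the next rule applies.
Among Salazar, Pereira and Tanaka, by terms served (lower first) (reversed rule for this group): Salazar (2 terms) before Pereira and Tanaka (5 terms).
Among Pereira and Tanaka, alphabetically by surname: Pereira before Tanaka.
Saleh, Varga and Yilmaz are each not a Privy Counsellor, so the next rule applies.
Saleh, Varga and Yilmaz all have terms served 6 terms, so the next rule applies.
Among Saleh, Varga and Yilmaz, alphabetically by surname: Saleh before Varga before Yilmaz.
Full order: Salazar, Pereira, Tanaka, Novak, Saleh, Varga, Yilmaz.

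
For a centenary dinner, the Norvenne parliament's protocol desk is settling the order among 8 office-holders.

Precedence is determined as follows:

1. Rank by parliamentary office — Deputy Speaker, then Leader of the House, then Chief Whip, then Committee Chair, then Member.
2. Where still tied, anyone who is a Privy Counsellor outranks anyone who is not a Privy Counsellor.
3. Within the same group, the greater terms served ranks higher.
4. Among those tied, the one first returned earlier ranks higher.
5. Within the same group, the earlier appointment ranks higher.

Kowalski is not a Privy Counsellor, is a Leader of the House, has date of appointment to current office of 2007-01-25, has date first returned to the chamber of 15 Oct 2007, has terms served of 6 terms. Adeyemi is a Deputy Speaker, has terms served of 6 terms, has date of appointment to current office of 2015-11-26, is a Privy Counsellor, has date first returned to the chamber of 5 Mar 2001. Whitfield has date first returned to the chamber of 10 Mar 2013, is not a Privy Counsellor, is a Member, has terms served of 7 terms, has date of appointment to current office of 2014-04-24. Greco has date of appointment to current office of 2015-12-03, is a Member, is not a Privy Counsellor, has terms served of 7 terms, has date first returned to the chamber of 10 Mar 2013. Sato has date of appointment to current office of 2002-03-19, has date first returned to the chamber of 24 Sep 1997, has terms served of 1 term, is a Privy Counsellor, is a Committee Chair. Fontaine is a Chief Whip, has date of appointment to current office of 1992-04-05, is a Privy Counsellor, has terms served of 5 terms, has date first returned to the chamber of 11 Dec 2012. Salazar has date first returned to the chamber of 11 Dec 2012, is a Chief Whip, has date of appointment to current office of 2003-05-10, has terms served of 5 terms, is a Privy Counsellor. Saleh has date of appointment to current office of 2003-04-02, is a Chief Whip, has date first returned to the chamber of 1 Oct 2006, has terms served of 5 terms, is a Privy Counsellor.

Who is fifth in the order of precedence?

Salazar

By parliamentary office: Adeyemi (Deputy Speaker); then Kowalski (Leader of the House); then Saleh, Fontaine and Salazar (Chief Whip); then Sato (Committee Chair); then Whitfield and Greco (Member).
Saleh, Fontaine and Salazar are each a Privy Counsellor, so the next rule applies.
Saleh, Fontaine and Salazar all have terms served 5 terms, so the next rule applies.
Among Saleh, Fontaine and Salazar, by date first returned to the chamber (earlier first): Saleh (1 Oct 2006) before Fontaine and Salazar (11 Dec 2012).
Among Fontaine and Salazar, by date of appointment to current office (earlier first): Fontaine (1992-04-05) before Salazar (2003-05-10).
Whitfield and Greco are each not a Privy Counsellor, so the next rule applies.
Whitfield and Greco both have terms served 7 terms, so the next rule applies.
Whitfield and Greco both have date first returned to the chamber 10 Mar 2013, so the next rule applies.
Among Whitfield and Greco, by date of appointment to current office (earlier first): Whitfield (2014-04-24) before Greco (2015-12-03).
Order: Adeyemi, Kowalski, Saleh, Fontaine, Salazar, Sato, Whitfield, Greco.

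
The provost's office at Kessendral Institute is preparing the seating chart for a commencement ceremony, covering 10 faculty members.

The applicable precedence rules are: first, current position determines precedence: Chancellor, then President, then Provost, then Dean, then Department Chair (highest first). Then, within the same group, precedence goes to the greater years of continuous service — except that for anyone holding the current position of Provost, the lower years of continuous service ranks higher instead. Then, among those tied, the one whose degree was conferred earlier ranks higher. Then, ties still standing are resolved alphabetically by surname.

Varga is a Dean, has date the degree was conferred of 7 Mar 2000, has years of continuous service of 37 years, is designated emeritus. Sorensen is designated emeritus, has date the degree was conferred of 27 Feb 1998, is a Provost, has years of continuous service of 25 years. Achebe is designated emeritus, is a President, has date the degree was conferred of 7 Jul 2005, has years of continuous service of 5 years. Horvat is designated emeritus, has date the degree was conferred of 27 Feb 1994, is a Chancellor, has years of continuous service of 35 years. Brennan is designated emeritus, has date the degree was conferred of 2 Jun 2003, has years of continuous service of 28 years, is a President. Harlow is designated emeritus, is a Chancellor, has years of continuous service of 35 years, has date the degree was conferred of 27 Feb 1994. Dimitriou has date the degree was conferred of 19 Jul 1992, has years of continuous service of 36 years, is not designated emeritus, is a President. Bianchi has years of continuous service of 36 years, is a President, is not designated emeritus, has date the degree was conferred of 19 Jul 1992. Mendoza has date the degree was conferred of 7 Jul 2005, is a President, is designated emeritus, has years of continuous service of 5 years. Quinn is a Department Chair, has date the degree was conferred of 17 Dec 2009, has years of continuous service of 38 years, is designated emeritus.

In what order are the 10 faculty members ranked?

Harlow, Horvat, Bianchi, Dimitriou, Brennan, Achebe, Mendoza, Sorensen, Varga, Quinn

By current position: Harlow and Horvat (Chancellor); then Bianchi, Dimitriou, Brennan, Achebe and Mendoza (President); then Sorensen (Provost); then Varga (Dean); then Quinn (Department Chair).
Harlow and Horvat both have years of continuous service 35 years, so the next rule applies.
Harlow and Horvat both have date the degree was conferred 27 Feb 1994, so the next rule applies.
Among Harlow and Horvat, alphabetically by surname: Harlow before Horvat.
Among Bianchi, Dimitriou, Brennan, Achebe and Mendoza, by years of continuous service (higher first): Bianchi and Dimitriou (36 years) before Brennan (28 years) before Achebe and Mendoza (5 years).
Bianchi and Dimitriou both have date the degree was conferred 19 Jul 1992, so the next rule applies.
Among Bianchi and Dimitriou, alphabetically by surname: Bianchi before Dimitriou.
Achebe and Mendoza both have date the degree was conferred 7 Jul 2005, so the next rule applies.
Among Achebe and Mendoza, alphabetically by surname: Achebe before Mendoza.
Full order: Harlow, Horvat, Bianchi, Dimitriou, Brennan, Achebe, Mendoza, Sorensen, Varga, Quinn.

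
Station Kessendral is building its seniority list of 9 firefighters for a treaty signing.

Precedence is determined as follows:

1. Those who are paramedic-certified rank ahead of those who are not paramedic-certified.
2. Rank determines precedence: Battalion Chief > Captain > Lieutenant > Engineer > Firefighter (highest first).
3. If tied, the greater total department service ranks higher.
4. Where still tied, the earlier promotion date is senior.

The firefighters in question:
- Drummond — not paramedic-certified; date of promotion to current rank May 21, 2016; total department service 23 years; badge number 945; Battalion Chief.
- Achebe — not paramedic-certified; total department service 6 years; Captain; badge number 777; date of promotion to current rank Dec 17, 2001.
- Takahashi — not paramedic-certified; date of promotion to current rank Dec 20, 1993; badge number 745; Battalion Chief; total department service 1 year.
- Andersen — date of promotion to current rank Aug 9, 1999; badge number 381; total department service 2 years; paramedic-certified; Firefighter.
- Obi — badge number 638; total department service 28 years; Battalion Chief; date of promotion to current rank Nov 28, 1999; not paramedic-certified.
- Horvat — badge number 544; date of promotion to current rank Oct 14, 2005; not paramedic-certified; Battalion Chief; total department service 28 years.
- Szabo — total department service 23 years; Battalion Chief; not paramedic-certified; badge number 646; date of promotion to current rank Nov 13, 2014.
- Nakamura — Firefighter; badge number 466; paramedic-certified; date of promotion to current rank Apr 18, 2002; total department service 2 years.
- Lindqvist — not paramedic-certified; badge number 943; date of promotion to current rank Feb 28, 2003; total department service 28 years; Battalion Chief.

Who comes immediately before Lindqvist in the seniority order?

Obi

By the first rule: Andersen and Nakamura (both paramedic-certified); then Obi, Lindqvist, Horvat, Szabo, Drummond, Takahashi and Achebe (each not paramedic-certified).
Andersen and Nakamura are each Firefighter, so the next rule applies.
Andersen and Nakamura both have total department service 2 years, so the next rule applies.
Among Andersen and Nakamura, by date of promotion to current rank (earlier first): Andersen (Aug 9, 1999) before Nakamura (Apr 18, 2002).
Among Obi, Lindqvist, Horvat, Szabo, Drummond, Takahashi and Achebe, by rank: Obi, Lindqvist, Horvat, Szabo, Drummond and Takahashi (Battalion Chief) before Achebe (Captain).
Among Obi, Lindqvist, Horvat, Szabo, Drummond and Takahashi, by total department service (higher first): Obi, Lindqvist and Horvat (28 years) before Szabo and Drummond (23 years) before Takahashi (1 year).
Among Obi, Lindqvist and Horvat, by date of promotion to current rank (earlier first): Obi (Nov 28, 1999) before Lindqvist (Feb 28, 2003) before Horvat (Oct 14, 2005).
Among Szabo and Drummond, by date of promotion to current rank (earlier first): Szabo (Nov 13, 2014) before Drummond (May 21, 2016).
Order: Andersen, Nakamura, Obi, Lindqvist, Horvat, Szabo, Drummond, Takahashi, Achebe.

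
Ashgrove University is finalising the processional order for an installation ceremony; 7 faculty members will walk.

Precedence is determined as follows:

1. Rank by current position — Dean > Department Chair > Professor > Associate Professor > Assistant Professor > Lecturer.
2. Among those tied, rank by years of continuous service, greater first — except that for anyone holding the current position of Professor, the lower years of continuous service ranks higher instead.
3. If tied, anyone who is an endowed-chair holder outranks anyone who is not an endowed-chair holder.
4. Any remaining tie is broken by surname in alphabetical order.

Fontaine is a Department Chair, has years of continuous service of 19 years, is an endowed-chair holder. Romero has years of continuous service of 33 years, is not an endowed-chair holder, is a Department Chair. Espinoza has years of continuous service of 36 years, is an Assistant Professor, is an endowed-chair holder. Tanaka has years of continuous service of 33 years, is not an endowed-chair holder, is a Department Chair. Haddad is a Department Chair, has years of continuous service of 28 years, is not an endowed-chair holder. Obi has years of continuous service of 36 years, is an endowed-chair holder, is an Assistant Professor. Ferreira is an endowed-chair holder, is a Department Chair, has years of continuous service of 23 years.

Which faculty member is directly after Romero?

By current position: Romero, Tanaka, Haddad, Ferreira and Fontaine (Department Chair); then Espinoza and Obi (Assistant Professor).
Among Romero, Tanaka, Haddad, Ferreira and Fontaine, by years of continuous service (higher first): Romero and Tanaka (33 years) before Haddad (28 years) before Ferreira (23 years) before Fontaine (19 years).
Romero and Tanaka are each not an endowed-chair holder, so the next rule applies.
Among Romero and Tanaka, alphabetically by surname: Romero before Tanaka.
Espinoza and Obi both have years of continuous service 36 years, so the next rule applies.
Espinoza and Obi are each an endowed-chair holder, so the next rule applies.
Among Espinoza and Obi, alphabetically by surname: Espinoza before Obi.
Order: Romero, Tanaka, Haddad, Ferreira, Fontaine, Espinoza, Obi.

Tanaka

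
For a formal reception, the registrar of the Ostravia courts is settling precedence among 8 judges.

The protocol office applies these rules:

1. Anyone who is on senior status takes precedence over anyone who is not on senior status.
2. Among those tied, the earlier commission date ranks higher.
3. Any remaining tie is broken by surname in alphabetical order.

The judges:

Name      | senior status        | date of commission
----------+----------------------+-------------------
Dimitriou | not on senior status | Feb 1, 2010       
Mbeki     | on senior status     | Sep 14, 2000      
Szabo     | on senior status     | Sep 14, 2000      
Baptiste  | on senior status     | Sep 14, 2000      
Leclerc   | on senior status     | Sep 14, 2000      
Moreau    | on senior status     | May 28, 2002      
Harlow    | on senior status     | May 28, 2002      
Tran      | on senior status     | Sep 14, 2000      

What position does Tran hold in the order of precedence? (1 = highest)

5

By the first rule: Baptiste, Leclerc, Mbeki, Szabo, Tran, Harlow and Moreau (each on senior status); then Dimitriou (not on senior status).
Among Baptiste, Leclerc, Mbeki, Szabo, Tran, Harlow and Moreau, by date of commission (earlier first): Baptiste, Leclerc, Mbeki, Szabo and Tran (Sep 14, 2000) before Harlow and Moreau (May 28, 2002).
Among Baptiste, Leclerc, Mbeki, Szabo and Tran, alphabetically by surname: Baptiste before Leclerc before Mbeki before Szabo before Tran.
Among Harlow and Moreau, alphabetically by surname: Harlow before Moreau.
Order: Baptiste, Leclerc, Mbeki, Szabo, Tran, Harlow, Moreau, Dimitriou. So position 5.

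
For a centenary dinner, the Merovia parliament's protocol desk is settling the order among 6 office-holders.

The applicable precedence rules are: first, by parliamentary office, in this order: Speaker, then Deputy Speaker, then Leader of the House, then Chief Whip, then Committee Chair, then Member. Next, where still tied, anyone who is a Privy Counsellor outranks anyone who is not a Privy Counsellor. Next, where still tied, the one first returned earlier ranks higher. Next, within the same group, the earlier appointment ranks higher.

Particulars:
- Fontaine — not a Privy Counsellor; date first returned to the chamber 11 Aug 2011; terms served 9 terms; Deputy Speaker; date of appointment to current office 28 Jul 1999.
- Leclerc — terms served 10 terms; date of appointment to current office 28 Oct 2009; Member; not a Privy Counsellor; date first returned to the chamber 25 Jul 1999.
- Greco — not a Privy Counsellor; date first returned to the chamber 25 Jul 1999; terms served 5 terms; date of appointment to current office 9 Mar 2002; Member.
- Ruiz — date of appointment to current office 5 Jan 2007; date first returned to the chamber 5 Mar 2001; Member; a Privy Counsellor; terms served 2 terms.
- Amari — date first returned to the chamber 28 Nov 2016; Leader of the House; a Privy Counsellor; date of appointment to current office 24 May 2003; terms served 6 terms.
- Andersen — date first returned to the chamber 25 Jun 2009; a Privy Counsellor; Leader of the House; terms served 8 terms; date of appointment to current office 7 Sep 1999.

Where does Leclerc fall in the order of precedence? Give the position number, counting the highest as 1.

6

By parliamentary office: Fontaine (Deputy Speaker); then Andersen and Amari (Leader of the House); then Ruiz, Greco and Leclerc (Member).
Andersen and Amari are each a Privy Counsellor, so the next rule applies.
Among Andersen and Amari, by date first returned to the chamber (earlier first): Andersen (25 Jun 2009) before Amari (28 Nov 2016).
Among Ruiz, Greco and Leclerc, a Privy Counsellor before not a Privy Counsellor: Ruiz (a Privy Counsellor) before Greco and Leclerc (not a Privy Counsellor).
Greco and Leclerc both have date first returned to the chamber 25 Jul 1999, so the next rule applies.
Among Greco and Leclerc, by date of appointment to current office (earlier first): Greco (9 Mar 2002) before Leclerc (28 Oct 2009).
Order: Fontaine, Andersen, Amari, Ruiz, Greco, Leclerc. So position 6.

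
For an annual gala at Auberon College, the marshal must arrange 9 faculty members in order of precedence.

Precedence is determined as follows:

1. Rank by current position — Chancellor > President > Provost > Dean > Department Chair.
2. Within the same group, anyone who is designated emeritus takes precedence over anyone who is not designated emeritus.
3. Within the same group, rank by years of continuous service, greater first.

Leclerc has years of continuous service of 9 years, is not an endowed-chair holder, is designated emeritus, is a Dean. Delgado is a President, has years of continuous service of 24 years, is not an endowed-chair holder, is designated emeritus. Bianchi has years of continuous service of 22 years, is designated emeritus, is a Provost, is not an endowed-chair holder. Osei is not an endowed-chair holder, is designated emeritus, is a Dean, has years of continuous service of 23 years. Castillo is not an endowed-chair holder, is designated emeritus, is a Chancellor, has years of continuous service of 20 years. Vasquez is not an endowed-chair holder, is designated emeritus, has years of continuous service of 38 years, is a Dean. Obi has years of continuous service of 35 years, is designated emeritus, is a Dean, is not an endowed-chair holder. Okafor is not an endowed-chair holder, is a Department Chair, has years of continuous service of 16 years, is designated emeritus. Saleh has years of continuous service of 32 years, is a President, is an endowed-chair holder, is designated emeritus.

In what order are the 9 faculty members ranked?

By current position: Castillo (Chancellor); then Saleh and Delgado (President); then Bianchi (Provost); then Vasquez, Obi, Osei and Leclerc (Dean); then Okafor (Department Chair).
Saleh and Delgado are each designated emeritus, so the next rule applies.
Among Saleh and Delgado, by years of continuous service (higher first): Saleh (32 years) before Delgado (24 years).
Vasquez, Obi, Osei and Leclerc are each designated emeritus, so the next rule applies.
Among Vasquez, Obi, Osei and Leclerc, by years of continuous service (higher first): Vasquez (38 years) before Obi (35 years) before Osei (23 years) before Leclerc (9 years).
Full order: Castillo, Saleh, Delgado, Bianchi, Vasquez, Obi, Osei, Leclerc, Okafor.

Castillo, Saleh, Delgado, Bianchi, Vasquez, Obi, Osei, Leclerc, Okafor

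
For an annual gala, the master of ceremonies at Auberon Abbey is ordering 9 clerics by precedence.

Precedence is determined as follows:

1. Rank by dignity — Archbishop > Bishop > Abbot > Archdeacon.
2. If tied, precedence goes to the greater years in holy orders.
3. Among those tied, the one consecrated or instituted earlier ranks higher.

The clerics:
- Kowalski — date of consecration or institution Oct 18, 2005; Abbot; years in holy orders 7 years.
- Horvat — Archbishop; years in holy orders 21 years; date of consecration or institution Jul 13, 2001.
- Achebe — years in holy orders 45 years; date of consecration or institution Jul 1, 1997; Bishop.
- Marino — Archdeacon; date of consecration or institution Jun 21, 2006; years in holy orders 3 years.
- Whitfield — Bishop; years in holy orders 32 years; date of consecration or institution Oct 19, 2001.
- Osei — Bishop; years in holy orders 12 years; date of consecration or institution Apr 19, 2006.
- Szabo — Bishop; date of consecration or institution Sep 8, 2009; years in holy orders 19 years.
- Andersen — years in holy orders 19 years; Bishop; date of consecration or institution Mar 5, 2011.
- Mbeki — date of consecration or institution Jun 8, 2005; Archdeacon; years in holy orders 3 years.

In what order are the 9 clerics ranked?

By dignity: Horvat (Archbishop); then Achebe, Whitfield, Szabo, Andersen and Osei (Bishop); then Kowalski (Abbot); then Mbeki and Marino (Archdeacon).
Among Achebe, Whitfield, Szabo, Andersen and Osei, by years in holy orders (higher first): Achebe (45 years) before Whitfield (32 years) before Szabo and Andersen (19 years) before Osei (12 years).
Among Szabo and Andersen, by date of consecration or institution (earlier first): Szabo (Sep 8, 2009) before Andersen (Mar 5, 2011).
Mbeki and Marino both have years in holy orders 3 years, so the next rule applies.
Among Mbeki and Marino, by date of consecration or institution (earlier first): Mbeki (Jun 8, 2005) before Marino (Jun 21, 2006).
Full order: Horvat, Achebe, Whitfield, Szabo, Andersen, Osei, Kowalski, Mbeki, Marino.

Horvat, Achebe, Whitfield, Szabo, Andersen, Osei, Kowalski, Mbeki, Marino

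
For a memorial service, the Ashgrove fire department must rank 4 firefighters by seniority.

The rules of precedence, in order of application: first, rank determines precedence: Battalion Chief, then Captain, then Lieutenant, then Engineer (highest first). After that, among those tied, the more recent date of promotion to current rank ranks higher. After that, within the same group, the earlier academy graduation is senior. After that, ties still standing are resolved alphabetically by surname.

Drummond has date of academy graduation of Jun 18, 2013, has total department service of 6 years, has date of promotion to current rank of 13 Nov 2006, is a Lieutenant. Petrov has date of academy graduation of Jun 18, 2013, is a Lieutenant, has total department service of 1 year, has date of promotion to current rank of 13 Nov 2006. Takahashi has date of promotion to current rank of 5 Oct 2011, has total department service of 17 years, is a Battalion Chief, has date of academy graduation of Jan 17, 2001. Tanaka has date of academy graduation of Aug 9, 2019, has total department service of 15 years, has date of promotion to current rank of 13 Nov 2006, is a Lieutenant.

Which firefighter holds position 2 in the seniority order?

Drummond

By rank: Takahashi (Battalion Chief); then Drummond, Petrov and Tanaka (Lieutenant).
Drummond, Petrov and Tanaka all have date of promotion to current rank 13 Nov 2006, so the next rule applies.
Among Drummond, Petrov and Tanaka, by date of academy graduation (earlier first): Drummond and Petrov (Jun 18, 2013) before Tanaka (Aug 9, 2019).
Among Drummond and Petrov, alphabetically by surname: Drummond before Petrov.
Order: Takahashi, Drummond, Petrov, Tanaka.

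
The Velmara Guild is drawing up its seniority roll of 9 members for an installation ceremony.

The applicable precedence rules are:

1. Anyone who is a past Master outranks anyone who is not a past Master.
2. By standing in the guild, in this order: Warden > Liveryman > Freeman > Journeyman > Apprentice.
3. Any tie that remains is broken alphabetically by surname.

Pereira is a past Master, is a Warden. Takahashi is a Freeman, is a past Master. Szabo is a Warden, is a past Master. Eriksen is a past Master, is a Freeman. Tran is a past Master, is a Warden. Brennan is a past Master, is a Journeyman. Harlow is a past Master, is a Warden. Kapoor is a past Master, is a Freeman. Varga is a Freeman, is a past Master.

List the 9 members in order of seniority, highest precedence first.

By the first rule: Harlow, Pereira, Szabo, Tran, Eriksen, Kapoor, Takahashi, Varga and Brennan (each a past Master).
Among Harlow, Pereira, Szabo, Tran, Eriksen, Kapoor, Takahashi, Varga and Brennan, by standing in the guild: Harlow, Pereira, Szabo and Tran (Warden) before Eriksen, Kapoor, Takahashi and Varga (Freeman) before Brennan (Journeyman).
Among Harlow, Pereira, Szabo and Tran, alphabetically by surname: Harlow before Pereira before Szabo before Tran.
Among Eriksen, Kapoor, Takahashi and Varga, alphabetically by surname: Eriksen before Kapoor before Takahashi before Varga.
Full order: Harlow, Pereira, Szabo, Tran, Eriksen, Kapoor, Takahashi, Varga, Brennan.

Harlow, Pereira, Szabo, Tran, Eriksen, Kapoor, Takahashi, Varga, Brennan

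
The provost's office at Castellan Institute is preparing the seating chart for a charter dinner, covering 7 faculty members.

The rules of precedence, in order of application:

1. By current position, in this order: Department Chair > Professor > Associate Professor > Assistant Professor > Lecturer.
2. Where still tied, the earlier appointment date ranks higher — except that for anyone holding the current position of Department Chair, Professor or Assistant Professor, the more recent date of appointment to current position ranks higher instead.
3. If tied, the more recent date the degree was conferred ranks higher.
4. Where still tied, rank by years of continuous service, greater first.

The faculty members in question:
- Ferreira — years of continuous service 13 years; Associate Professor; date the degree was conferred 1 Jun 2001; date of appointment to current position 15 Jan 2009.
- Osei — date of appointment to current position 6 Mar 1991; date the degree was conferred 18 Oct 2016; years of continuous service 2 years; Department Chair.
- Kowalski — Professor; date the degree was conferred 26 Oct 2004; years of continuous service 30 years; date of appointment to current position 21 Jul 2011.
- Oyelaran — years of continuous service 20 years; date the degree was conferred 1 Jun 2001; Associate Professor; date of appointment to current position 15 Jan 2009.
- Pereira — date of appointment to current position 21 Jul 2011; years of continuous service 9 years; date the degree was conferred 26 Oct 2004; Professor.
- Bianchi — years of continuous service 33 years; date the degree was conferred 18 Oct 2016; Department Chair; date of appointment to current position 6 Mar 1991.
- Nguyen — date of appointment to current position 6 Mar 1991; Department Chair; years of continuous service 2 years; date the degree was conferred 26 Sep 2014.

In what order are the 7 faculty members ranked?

By current position: Bianchi, Osei and Nguyen (Department Chair); then Kowalski and Pereira (Professor); then Oyelaran and Ferreira (Associate Professor).
Bianchi, Osei and Nguyen all have date of appointment to current position 6 Mar 1991, so the next rule applies.
Among Bianchi, Osei and Nguyen, by date the degree was conferred (later first): Bianchi and Osei (18 Oct 2016) before Nguyen (26 Sep 2014).
Among Bianchi and Osei, by years of continuous service (higher first): Bianchi (33 years) before Osei (2 years).
Kowalski and Pereira both have date of appointment to current position 21 Jul 2011, so the next rule applies.
Kowalski and Pereira both have date the degree was conferred 26 Oct 2004, so the next rule applies.
Among Kowalski and Pereira, by years of continuous service (higher first): Kowalski (30 years) before Pereira (9 years).
Oyelaran and Ferreira both have date of appointment to current position 15 Jan 2009, so the next rule applies.
Oyelaran and Ferreira both have date the degree was conferred 1 Jun 2001, so the next rule applies.
Among Oyelaran and Ferreira, by years of continuous service (higher first): Oyelaran (20 years) before Ferreira (13 years).
Full order: Bianchi, Osei, Nguyen, Kowalski, Pereira, Oyelaran, Ferreira.

Bianchi, Osei, Nguyen, Kowalski, Pereira, Oyelaran, Ferreira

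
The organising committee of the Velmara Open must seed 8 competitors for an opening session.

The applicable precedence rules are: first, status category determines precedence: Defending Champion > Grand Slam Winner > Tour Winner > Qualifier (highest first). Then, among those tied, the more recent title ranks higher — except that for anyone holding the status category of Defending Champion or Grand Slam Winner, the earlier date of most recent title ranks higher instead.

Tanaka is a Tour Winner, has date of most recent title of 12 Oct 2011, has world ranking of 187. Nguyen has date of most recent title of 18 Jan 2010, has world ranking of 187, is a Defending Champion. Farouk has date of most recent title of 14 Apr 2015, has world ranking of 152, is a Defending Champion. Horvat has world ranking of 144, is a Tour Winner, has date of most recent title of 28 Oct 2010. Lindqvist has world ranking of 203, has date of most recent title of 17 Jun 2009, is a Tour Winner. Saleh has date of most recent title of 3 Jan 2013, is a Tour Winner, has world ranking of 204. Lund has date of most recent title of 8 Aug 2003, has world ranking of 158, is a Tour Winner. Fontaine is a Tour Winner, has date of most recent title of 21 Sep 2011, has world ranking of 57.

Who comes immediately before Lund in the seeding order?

By status category: Nguyen and Farouk (Defending Champion); then Saleh, Tanaka, Fontaine, Horvat, Lindqvist and Lund (Tour Winner).
Among Nguyen and Farouk, by date of most recent title (earlier first) (reversed rule for this group): Nguyen (18 Jan 2010) before Farouk (14 Apr 2015).
Among Saleh, Tanaka, Fontaine, Horvat, Lindqvist and Lund, by date of most recent title (later first): Saleh (3 Jan 2013) before Tanaka (12 Oct 2011) before Fontaine (21 Sep 2011) before Horvat (28 Oct 2010) before Lindqvist (17 Jun 2009) before Lund (8 Aug 2003).
Order: Nguyen, Farouk, Saleh, Tanaka, Fontaine, Horvat, Lindqvist, Lund.

Lindqvist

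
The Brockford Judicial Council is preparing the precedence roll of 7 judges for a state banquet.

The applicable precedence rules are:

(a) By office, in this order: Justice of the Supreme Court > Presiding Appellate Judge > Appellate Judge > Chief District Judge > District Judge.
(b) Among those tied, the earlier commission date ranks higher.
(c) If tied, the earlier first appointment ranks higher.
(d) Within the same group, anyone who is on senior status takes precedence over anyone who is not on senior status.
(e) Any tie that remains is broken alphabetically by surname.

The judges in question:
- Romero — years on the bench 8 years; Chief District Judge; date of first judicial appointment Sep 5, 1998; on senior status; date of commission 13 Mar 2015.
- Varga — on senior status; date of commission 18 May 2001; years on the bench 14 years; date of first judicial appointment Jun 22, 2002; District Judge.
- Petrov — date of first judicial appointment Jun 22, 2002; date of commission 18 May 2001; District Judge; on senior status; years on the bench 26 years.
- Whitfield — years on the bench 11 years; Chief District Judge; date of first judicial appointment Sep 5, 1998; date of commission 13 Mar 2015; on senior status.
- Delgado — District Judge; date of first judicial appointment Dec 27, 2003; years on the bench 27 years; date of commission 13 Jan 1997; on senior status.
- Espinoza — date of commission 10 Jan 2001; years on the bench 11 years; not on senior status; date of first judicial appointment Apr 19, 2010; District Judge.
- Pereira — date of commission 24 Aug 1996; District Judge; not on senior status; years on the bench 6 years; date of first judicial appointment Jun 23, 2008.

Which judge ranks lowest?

Varga

By office: Romero and Whitfield (Chief District Judge); then Pereira, Delgado, Espinoza, Petrov and Varga (District Judge).
Romero and Whitfield both have date of commission 13 Mar 2015, so the next rule applies.
Romero and Whitfield both have date of first judicial appointment Sep 5, 1998, so the next rule applies.
Romero and Whitfield are each on senior status, so the next rule applies.
Among Romero and Whitfield, alphabetically by surname: Romero before Whitfield.
Among Pereira, Delgado, Espinoza, Petrov and Varga, by date of commission (earlier first): Pereira (24 Aug 1996) before Delgado (13 Jan 1997) before Espinoza (10 Jan 2001) before Petrov and Varga (18 May 2001).
Petrov and Varga both have date of first judicial appointment Jun 22, 2002, so the next rule applies.
Petrov and Varga are each on senior status, so the next rule applies.
Among Petrov and Varga, alphabetically by surname: Petrov before Varga.
Order: Romero, Whitfield, Pereira, Delgado, Espinoza, Petrov, Varga.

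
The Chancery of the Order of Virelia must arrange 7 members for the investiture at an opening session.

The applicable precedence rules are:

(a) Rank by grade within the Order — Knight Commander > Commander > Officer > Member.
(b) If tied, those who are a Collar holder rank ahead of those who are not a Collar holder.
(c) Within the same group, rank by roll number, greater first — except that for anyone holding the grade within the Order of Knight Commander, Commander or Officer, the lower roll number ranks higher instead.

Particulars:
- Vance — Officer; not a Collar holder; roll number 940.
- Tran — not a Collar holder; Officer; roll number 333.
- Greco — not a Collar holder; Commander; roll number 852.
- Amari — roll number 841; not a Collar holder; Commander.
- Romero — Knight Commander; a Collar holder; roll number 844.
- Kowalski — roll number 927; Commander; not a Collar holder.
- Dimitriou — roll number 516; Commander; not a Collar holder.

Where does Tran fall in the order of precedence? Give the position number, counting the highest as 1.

By grade within the Order: Romero (Knight Commander); then Dimitriou, Amari, Greco and Kowalski (Commander); then Tran and Vance (Officer).
Dimitriou, Amari, Greco and Kowalski are each not a Collar holder, so the next rule applies.
Among Dimitriou, Amari, Greco and Kowalski, by roll number (lower first) (reversed rule for this group): Dimitriou (516) before Amari (841) before Greco (852) before Kowalski (927).
Tran and Vance are each not a Collar holder, so the next rule applies.
Among Tran and Vance, by roll number (lower first) (reversed rule for this group): Tran (333) before Vance (940).
Order: Romero, Dimitriou, Amari, Greco, Kowalski, Tran, Vance. So position 6.

6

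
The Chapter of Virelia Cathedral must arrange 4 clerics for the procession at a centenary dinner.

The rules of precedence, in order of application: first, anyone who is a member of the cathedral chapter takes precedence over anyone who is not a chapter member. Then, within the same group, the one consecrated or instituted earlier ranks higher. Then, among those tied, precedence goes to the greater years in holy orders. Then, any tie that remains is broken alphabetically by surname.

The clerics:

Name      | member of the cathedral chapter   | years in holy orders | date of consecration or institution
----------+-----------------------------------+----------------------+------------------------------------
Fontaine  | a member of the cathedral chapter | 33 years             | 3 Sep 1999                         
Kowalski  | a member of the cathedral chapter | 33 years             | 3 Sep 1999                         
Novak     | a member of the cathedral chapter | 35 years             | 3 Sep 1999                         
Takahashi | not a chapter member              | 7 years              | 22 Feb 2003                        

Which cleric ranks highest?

Novak

By the first rule: Novak, Fontaine and Kowalski (each a member of the cathedral chapter); then Takahashi (not a chapter member).
Novak, Fontaine and Kowalski all have date of consecration or institution 3 Sep 1999, so the next rule applies.
Among Novak, Fontaine and Kowalski, by years in holy orders (higher first): Novak (35 years) before Fontaine and Kowalski (33 years).
Among Fontaine and Kowalski, alphabetically by surname: Fontaine before Kowalski.
Order: Novak, Fontaine, Kowalski, Takahashi.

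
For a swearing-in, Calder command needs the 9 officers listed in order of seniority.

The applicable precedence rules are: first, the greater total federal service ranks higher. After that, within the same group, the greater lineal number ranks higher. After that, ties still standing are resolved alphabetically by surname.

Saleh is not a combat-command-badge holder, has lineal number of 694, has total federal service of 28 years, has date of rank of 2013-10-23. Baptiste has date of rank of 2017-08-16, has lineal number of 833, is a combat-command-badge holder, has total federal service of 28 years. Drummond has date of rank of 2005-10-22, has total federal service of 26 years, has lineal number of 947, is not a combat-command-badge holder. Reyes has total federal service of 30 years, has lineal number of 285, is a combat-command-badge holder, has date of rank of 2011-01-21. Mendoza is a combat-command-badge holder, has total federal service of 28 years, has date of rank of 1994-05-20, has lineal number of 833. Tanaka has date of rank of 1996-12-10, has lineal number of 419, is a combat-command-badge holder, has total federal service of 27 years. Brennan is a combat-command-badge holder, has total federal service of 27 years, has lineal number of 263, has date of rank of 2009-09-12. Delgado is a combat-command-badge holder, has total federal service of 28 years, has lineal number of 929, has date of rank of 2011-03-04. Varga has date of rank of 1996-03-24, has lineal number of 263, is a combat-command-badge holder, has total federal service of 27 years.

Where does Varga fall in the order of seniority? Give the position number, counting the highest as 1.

8

By total federal service (higher first): Reyes (30 years); then Delgado, Baptiste, Mendoza and Saleh (each 28 years); then Tanaka, Brennan and Varga (each 27 years); then Drummond (26 years).
Among Delgado, Baptiste, Mendoza and Saleh, by lineal number (higher first): Delgado (929) before Baptiste and Mendoza (833) before Saleh (694).
Among Baptiste and Mendoza, alphabetically by surname: Baptiste before Mendoza.
Among Tanaka, Brennan and Varga, by lineal number (higher first): Tanaka (419) before Brennan and Varga (263).
Among Brennan and Varga, alphabetically by surname: Brennan before Varga.
Order: Reyes, Delgado, Baptiste, Mendoza, Saleh, Tanaka, Brennan, Varga, Drummond. So position 8.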